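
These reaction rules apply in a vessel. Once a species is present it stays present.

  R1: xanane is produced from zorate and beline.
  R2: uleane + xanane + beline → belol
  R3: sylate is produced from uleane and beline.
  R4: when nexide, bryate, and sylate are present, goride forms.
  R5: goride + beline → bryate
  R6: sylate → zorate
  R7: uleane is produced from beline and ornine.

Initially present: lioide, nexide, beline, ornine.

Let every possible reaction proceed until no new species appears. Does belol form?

beline and ornine present → uleane forms (R7).
uleane and beline present → sylate forms (R3).
sylate present → zorate forms (R6).
zorate and beline present → xanane forms (R1).
uleane, xanane, and beline present → belol forms (R2).

Yes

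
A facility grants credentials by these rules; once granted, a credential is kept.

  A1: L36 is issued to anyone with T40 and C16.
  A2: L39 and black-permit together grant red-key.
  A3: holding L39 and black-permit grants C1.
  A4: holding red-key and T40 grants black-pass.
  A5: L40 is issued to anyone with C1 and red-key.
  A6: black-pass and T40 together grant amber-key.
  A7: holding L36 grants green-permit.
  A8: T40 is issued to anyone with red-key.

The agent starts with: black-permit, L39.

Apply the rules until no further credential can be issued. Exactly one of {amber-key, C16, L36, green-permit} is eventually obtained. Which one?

amber-key

Holding L39 and black-permit grants red-key (A2).
Holding red-key grants T40 (A8).
Holding red-key and T40 grants black-pass (A4).
Holding black-pass and T40 grants amber-key (A6).
No rule produces C16, and it is not given. green-permit would need L36 (A7), but L36 is never granted. L36 would need T40 and C16 (A1), but C16 is never granted.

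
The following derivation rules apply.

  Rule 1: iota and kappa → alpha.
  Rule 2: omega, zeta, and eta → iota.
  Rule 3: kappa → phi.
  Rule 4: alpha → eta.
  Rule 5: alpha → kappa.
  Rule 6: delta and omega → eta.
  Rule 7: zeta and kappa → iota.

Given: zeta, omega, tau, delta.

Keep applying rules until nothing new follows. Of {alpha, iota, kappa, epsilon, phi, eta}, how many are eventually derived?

delta and omega hold, so eta follows (Rule 6).
omega, zeta, and eta hold, so iota follows (Rule 2).
alpha would need iota and kappa (Rule 1), but kappa is never established.
iota: reached.
kappa would need alpha (Rule 5), but alpha is never established.
No rule produces epsilon, and it is not given.
phi would need kappa (Rule 3), but kappa is never established.
eta: reached.
Reached: iota and eta — 2 of the 6.

2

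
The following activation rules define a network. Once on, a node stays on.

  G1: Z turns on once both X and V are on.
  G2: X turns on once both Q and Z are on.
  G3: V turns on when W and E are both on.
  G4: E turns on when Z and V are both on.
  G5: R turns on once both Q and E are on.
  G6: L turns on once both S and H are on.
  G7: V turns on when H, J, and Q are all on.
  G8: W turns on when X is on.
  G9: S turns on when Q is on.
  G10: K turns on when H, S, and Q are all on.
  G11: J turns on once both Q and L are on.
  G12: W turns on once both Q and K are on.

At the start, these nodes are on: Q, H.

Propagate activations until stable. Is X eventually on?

No

X would need Q and Z (G2), but Z never turns on.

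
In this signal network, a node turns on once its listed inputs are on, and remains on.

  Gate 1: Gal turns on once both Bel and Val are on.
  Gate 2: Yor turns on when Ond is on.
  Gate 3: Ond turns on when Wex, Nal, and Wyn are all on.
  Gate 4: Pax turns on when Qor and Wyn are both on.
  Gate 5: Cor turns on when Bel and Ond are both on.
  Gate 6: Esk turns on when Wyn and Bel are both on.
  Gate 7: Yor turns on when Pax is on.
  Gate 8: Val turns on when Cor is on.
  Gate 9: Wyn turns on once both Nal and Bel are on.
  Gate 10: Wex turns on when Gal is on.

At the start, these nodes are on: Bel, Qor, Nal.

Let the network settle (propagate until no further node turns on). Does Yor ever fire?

Yes

Nal and Bel are on, so Wyn turns on (Gate 9).
Qor and Wyn are on, so Pax turns on (Gate 4).
Gate 7: Pax on → Yor on.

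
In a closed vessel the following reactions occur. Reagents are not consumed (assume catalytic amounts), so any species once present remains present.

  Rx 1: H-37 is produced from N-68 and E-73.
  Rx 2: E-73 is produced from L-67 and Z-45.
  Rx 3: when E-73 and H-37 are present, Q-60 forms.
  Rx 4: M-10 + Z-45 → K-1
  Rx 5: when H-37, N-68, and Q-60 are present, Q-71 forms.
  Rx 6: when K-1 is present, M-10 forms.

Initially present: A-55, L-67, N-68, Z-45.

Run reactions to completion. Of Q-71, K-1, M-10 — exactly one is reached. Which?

Q-71

L-67 and Z-45 present → E-73 forms (Rx 2).
N-68 and E-73 present → H-37 forms (Rx 1).
E-73 and H-37 present → Q-60 forms (Rx 3).
H-37, N-68, and Q-60 present → Q-71 forms (Rx 5).
M-10 would need K-1 (Rx 6), but K-1 never forms. K-1 would need M-10 and Z-45 (Rx 4), but M-10 never forms.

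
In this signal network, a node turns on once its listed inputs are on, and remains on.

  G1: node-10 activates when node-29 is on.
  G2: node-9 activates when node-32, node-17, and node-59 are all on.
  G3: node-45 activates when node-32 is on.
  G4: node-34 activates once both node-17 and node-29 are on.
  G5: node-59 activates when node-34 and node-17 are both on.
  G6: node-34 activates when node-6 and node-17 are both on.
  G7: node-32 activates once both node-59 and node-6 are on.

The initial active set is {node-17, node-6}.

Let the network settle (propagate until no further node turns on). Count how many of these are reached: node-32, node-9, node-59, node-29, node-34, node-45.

5

G6: node-6 and node-17 on → node-34 on.
G5: node-34 and node-17 on → node-59 on.
node-59 and node-6 are on, so node-32 activates (G7).
G2: node-32, node-17, and node-59 on → node-9 on.
node-32 is on, so node-45 activates (G3).
node-32: reached.
node-9: reached.
node-59: reached.
No rule produces node-29, and it is not given.
node-34: reached.
node-45: reached.
Reached: node-32, node-9, node-59, node-34, and node-45 — 5 of the 6.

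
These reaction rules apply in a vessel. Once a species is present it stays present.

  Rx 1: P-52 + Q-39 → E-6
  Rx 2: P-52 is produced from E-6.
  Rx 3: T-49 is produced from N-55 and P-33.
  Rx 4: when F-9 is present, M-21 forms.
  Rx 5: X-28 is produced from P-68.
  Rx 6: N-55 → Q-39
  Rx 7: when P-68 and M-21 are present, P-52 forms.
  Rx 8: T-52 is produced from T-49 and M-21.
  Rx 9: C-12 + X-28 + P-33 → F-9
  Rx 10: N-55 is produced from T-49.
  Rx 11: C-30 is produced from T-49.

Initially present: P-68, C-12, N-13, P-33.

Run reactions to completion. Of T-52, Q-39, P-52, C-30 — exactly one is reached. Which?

P-52

P-68 present → X-28 forms (Rx 5).
C-12, X-28, and P-33 present → F-9 forms (Rx 9).
F-9 present → M-21 forms (Rx 4).
P-68 and M-21 present → P-52 forms (Rx 7).
C-30 would need T-49 (Rx 11), but T-49 never forms. Q-39 would need N-55 (Rx 6), but N-55 never forms. T-52 would need T-49 and M-21 (Rx 8), but T-49 never forms.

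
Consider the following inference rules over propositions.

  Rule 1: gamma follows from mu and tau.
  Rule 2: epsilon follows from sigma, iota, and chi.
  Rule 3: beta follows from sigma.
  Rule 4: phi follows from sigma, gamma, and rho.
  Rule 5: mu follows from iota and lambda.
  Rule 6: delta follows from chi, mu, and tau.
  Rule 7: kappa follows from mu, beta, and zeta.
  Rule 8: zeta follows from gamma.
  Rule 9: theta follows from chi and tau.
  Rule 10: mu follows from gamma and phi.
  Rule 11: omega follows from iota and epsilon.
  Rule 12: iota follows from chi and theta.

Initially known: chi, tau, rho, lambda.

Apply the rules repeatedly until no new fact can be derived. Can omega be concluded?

No

omega would need iota and epsilon (Rule 11), but epsilon is never established.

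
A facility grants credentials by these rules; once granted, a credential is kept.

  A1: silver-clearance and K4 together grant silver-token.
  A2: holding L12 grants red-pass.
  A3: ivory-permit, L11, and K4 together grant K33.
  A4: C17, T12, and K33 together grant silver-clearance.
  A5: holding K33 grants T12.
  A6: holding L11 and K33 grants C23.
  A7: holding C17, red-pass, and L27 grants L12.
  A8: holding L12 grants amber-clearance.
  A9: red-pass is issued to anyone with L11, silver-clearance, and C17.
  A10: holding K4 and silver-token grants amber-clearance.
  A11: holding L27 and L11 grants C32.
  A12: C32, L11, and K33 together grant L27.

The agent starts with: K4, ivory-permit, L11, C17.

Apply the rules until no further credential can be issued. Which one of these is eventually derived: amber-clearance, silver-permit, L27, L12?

amber-clearance

Holding ivory-permit, L11, and K4 grants K33 (A3).
Holding K33 grants T12 (A5).
Holding C17, T12, and K33 grants silver-clearance (A4).
Holding silver-clearance and K4 grants silver-token (A1).
Holding K4 and silver-token grants amber-clearance (A10).
L27 would need C32, L11, and K33 (A12), but C32 is never granted. No rule produces silver-permit, and it is not given. L12 would need C17, red-pass, and L27 (A7), but L27 is never granted.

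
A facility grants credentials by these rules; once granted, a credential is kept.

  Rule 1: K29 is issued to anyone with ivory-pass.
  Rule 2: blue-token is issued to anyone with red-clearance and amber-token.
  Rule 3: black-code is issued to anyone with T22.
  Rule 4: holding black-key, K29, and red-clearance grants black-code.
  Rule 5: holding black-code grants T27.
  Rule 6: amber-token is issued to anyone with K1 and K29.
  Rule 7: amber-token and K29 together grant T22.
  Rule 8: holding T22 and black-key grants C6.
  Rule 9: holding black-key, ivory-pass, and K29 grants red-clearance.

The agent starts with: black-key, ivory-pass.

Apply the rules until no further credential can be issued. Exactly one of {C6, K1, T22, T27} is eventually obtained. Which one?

Holding ivory-pass grants K29 (Rule 1).
Holding black-key, ivory-pass, and K29 grants red-clearance (Rule 9).
Holding black-key, K29, and red-clearance grants black-code (Rule 4).
Holding black-code grants T27 (Rule 5).
T22 would need amber-token and K29 (Rule 7), but amber-token is never granted. No rule produces K1, and it is not given. C6 would need T22 and black-key (Rule 8), but T22 is never granted.

T27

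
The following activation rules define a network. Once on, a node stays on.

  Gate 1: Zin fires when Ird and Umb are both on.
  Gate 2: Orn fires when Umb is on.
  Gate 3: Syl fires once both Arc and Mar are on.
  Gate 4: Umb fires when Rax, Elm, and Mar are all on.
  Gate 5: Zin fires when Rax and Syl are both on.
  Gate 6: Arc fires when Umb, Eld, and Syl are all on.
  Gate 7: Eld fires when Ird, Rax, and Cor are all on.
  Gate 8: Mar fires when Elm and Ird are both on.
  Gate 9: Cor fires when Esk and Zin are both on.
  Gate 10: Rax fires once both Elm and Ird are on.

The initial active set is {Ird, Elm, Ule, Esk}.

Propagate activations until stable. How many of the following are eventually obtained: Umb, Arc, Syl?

Elm and Ird are on, so Rax fires (Gate 10).
Elm and Ird are on, so Mar fires (Gate 8).
Rax, Elm, and Mar are on, so Umb fires (Gate 4).
Umb: reached.
Arc would need Umb, Eld, and Syl (Gate 6), but Syl never turns on.
Syl would need Arc and Mar (Gate 3), but Arc never turns on.
Reached: Umb — 1 of the 3.

1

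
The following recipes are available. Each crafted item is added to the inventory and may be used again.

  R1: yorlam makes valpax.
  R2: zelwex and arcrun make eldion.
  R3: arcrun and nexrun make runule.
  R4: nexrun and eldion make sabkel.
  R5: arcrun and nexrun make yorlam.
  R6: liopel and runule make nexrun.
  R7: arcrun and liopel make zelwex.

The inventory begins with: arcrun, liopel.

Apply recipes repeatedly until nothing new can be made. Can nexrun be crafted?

nexrun would need liopel and runule (R6), but runule is never obtained.

No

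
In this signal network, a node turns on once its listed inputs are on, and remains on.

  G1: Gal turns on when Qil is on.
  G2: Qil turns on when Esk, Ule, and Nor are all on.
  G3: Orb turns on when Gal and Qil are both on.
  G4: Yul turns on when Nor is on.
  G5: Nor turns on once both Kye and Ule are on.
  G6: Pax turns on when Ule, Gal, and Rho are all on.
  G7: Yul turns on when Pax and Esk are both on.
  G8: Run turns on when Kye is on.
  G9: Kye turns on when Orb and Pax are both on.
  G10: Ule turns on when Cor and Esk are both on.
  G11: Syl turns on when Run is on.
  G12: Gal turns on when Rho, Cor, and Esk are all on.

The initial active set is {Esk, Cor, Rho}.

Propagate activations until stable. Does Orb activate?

Orb would need Gal and Qil (G3), but Qil never turns on.

No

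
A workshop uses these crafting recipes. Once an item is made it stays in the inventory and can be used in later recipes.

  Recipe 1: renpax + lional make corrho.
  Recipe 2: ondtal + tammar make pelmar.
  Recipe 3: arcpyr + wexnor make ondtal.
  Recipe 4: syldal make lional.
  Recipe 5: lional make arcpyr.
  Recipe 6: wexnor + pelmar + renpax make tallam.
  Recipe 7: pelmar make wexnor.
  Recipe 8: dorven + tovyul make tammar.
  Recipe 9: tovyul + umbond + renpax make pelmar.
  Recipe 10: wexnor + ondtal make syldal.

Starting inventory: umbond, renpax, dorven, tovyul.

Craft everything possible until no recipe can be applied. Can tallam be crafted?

Yes

Using Recipe 9, tovyul, umbond, and renpax make pelmar.
Using Recipe 7, pelmar makes wexnor.
Using Recipe 6, wexnor, pelmar, and renpax make tallam.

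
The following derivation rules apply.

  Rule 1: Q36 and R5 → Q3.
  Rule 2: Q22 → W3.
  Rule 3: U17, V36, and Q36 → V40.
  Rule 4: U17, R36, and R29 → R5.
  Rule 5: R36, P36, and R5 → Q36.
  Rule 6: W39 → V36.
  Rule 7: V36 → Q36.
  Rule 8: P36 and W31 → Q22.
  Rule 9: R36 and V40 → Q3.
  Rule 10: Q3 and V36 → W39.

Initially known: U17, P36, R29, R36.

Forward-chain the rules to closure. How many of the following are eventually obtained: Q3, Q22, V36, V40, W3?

U17, R36, and R29 hold, so R5 follows (Rule 4).
From R36, P36, and R5, Rule 5 gives Q36.
Q36 and R5 hold, so Q3 follows (Rule 1).
Q3: reached.
Q22 would need P36 and W31 (Rule 8), but W31 is never established.
V36 would need W39 (Rule 6), but W39 is never established.
V40 would need U17, V36, and Q36 (Rule 3), but V36 is never established.
W3 would need Q22 (Rule 2), but Q22 is never established.
Reached: Q3 — 1 of the 5.

1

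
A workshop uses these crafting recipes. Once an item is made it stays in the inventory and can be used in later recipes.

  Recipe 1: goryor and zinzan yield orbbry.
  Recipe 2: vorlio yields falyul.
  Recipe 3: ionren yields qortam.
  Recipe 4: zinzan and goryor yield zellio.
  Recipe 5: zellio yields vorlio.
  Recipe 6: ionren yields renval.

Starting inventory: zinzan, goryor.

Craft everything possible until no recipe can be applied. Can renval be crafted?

No

renval would need ionren (Recipe 6), but ionren is never obtained.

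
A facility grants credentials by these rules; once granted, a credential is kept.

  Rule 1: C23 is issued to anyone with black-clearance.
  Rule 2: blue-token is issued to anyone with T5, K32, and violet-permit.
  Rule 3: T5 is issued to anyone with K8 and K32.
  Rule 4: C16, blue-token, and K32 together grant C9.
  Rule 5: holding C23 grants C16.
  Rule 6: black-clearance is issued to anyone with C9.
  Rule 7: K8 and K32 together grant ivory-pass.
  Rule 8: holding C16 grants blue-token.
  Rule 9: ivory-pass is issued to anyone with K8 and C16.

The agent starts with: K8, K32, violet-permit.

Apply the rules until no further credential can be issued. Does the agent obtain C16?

C16 would need C23 (Rule 5), but C23 is never granted.

No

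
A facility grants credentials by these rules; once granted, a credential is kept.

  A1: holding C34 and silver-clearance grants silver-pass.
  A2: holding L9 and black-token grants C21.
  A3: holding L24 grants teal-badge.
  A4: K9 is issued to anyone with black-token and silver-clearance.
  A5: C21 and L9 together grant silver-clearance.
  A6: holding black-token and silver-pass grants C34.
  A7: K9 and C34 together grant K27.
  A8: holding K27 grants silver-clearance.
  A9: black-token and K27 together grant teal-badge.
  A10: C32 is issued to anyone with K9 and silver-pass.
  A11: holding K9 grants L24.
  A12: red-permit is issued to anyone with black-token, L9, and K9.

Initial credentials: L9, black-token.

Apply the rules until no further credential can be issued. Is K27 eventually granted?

K27 would need K9 and C34 (A7), but C34 is never granted.

No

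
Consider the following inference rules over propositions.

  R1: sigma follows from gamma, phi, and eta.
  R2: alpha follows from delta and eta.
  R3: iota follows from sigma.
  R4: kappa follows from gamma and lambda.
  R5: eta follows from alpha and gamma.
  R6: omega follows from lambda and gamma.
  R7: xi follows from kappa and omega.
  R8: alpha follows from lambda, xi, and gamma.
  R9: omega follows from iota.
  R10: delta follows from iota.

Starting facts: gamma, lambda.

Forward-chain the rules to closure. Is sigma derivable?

sigma would need gamma, phi, and eta (R1), but phi is never established.

No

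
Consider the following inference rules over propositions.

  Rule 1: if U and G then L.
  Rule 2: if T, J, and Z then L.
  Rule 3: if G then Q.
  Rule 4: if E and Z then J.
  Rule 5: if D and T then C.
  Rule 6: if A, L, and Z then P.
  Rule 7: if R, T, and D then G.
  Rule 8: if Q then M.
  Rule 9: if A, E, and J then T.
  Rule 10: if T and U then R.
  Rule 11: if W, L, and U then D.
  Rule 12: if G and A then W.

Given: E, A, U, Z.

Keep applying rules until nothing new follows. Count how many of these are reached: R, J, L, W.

From E and Z, Rule 4 gives J.
A, E, and J hold, so T follows (Rule 9).
T, J, and Z hold, so L follows (Rule 2).
From T and U, Rule 10 gives R.
R: reached.
J: reached.
L: reached.
W would need G and A (Rule 12), but G is never established.
Reached: R, J, and L — 3 of the 4.

3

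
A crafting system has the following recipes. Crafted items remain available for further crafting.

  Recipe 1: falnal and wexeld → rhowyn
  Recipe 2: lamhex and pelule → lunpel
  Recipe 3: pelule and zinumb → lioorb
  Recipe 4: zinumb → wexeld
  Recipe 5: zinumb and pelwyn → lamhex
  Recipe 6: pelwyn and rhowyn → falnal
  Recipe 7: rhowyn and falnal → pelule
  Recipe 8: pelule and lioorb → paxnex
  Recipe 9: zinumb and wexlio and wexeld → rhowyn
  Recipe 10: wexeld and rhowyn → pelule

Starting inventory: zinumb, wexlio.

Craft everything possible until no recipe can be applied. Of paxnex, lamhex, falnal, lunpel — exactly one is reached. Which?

zinumb → wexeld (Recipe 4).
Using Recipe 9, zinumb, wexlio, and wexeld make rhowyn.
wexeld and rhowyn → pelule (Recipe 10).
Using Recipe 3, pelule and zinumb make lioorb.
Using Recipe 8, pelule and lioorb make paxnex.
lunpel would need lamhex and pelule (Recipe 2), but lamhex is never obtained. lamhex would need zinumb and pelwyn (Recipe 5), but pelwyn is never obtained. falnal would need pelwyn and rhowyn (Recipe 6), but pelwyn is never obtained.

paxnex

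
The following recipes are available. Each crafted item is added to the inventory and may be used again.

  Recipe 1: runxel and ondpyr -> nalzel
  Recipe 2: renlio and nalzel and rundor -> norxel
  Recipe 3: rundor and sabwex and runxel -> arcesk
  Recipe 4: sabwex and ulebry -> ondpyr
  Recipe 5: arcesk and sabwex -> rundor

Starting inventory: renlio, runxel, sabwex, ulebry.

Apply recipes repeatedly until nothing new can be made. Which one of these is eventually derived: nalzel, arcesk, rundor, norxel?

sabwex and ulebry -> ondpyr (Recipe 4).
runxel and ondpyr -> nalzel (Recipe 1).
norxel would need renlio, nalzel, and rundor (Recipe 2), but rundor is never obtained. rundor would need arcesk and sabwex (Recipe 5), but arcesk is never obtained. arcesk would need rundor, sabwex, and runxel (Recipe 3), but rundor is never obtained.

nalzel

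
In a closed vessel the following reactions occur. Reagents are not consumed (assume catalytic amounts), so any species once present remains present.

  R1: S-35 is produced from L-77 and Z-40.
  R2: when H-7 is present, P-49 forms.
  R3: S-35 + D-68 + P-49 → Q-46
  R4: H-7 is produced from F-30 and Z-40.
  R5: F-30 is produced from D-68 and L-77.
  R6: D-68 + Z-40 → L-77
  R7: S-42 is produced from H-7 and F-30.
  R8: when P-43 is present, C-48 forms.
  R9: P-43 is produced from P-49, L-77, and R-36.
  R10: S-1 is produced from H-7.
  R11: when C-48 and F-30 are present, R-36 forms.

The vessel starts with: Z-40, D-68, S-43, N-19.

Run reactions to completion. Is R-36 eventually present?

R-36 would need C-48 and F-30 (R11), but C-48 never forms.

No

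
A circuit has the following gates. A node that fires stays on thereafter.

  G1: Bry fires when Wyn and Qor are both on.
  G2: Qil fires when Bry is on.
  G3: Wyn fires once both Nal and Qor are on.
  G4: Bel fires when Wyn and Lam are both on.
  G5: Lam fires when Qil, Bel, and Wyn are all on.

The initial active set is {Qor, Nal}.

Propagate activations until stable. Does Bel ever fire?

No

Bel would need Wyn and Lam (G4), but Lam never turns on.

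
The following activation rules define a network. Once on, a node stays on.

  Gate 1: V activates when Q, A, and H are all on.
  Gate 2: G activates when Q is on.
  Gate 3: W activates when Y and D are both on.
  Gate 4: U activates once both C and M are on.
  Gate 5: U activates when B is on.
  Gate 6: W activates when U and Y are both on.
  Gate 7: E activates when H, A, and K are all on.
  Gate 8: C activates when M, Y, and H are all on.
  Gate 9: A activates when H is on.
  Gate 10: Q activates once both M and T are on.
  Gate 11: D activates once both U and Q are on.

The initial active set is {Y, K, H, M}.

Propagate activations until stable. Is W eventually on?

M, Y, and H are on, so C activates (Gate 8).
C and M are on, so U activates (Gate 4).
U and Y are on, so W activates (Gate 6).

Yes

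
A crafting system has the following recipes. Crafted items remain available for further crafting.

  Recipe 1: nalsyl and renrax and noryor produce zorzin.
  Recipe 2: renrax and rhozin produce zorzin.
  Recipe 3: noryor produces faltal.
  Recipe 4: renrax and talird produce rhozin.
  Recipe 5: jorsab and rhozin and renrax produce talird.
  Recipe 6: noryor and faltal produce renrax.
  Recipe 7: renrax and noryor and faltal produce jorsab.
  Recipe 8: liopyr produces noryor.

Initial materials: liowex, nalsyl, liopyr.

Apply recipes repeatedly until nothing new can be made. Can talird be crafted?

No

talird would need jorsab, rhozin, and renrax (Recipe 5), but rhozin is never obtained.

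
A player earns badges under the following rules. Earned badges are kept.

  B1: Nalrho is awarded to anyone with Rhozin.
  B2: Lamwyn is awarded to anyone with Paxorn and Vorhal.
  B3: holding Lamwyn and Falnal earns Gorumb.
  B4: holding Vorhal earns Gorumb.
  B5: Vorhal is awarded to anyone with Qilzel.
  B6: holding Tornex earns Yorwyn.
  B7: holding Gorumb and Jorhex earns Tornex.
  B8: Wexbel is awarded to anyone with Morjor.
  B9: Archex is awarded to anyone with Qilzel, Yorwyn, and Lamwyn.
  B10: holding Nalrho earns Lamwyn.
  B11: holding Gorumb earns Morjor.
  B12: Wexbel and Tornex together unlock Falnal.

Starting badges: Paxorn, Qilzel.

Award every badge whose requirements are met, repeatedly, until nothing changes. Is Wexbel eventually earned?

With Qilzel, Vorhal is earned (B5).
With Vorhal, Gorumb is earned (B4).
With Gorumb, Morjor is earned (B11).
With Morjor, Wexbel is earned (B8).

Yes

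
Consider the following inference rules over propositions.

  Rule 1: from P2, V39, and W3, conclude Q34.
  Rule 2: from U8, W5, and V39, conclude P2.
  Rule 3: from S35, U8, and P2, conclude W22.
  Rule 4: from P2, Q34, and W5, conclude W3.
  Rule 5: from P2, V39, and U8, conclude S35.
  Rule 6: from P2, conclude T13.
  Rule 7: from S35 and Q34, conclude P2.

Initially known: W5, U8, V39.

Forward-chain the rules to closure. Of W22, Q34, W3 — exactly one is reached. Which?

W22

U8, W5, and V39 hold, so P2 follows (Rule 2).
From P2, V39, and U8, Rule 5 gives S35.
From S35, U8, and P2, Rule 3 gives W22.
Q34 would need P2, V39, and W3 (Rule 1), but W3 is never established. W3 would need P2, Q34, and W5 (Rule 4), but Q34 is never established.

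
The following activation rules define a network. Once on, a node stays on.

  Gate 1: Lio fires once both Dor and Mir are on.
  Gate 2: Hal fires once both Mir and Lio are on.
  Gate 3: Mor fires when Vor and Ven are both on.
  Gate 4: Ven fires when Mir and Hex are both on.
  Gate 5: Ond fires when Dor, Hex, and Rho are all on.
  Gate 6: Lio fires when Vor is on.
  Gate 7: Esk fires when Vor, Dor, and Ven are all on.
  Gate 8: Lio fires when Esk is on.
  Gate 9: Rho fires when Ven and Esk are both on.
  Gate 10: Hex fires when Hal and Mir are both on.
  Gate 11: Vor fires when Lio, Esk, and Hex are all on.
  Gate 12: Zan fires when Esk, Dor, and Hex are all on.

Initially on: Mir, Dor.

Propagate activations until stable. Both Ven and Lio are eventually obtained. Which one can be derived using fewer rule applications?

Lio: Gate 1: Dor and Mir on → Lio on. [1 rule application]
Ven: Gate 1: Dor and Mir on → Lio on. Mir and Lio are on, so Hal fires (Gate 2). Gate 10: Hal and Mir on → Hex on. Mir and Hex are on, so Ven fires (Gate 4). [4 rule applications]
Lio needs fewer.

Lio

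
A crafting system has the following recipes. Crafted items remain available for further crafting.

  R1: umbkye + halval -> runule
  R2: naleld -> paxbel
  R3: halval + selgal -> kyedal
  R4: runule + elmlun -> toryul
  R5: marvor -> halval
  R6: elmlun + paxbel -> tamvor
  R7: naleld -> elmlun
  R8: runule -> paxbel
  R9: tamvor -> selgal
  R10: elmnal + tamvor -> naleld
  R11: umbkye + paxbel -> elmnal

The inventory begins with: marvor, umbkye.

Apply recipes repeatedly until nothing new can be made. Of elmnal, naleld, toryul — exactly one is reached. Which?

elmnal

marvor -> halval (R5).
umbkye + halval -> runule (R1).
runule -> paxbel (R8).
umbkye + paxbel -> elmnal (R11).
toryul would need runule and elmlun (R4), but elmlun is never obtained. naleld would need elmnal and tamvor (R10), but tamvor is never obtained.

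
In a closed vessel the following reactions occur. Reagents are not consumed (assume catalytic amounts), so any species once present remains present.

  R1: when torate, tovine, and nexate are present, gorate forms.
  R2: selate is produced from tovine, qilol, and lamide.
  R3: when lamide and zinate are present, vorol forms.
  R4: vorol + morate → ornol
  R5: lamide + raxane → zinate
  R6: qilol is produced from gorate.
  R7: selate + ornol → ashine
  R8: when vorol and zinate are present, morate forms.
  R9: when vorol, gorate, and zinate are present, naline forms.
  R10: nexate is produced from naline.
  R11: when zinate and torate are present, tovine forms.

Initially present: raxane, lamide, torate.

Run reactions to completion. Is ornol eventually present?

lamide and raxane present → zinate forms (R5).
lamide and zinate present → vorol forms (R3).
vorol and zinate present → morate forms (R8).
vorol and morate present → ornol forms (R4).

Yes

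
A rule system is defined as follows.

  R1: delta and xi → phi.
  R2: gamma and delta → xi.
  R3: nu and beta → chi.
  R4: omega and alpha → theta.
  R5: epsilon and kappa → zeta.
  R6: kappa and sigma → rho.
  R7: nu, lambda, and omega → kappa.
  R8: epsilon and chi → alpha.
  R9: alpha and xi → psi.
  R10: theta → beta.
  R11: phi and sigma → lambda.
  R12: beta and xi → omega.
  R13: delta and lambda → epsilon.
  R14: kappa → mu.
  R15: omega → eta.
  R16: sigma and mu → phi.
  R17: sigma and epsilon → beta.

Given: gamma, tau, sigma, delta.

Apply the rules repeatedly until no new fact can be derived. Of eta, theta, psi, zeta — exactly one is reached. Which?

From gamma and delta, R2 gives xi.
delta and xi hold, so phi follows (R1).
From phi and sigma, R11 gives lambda.
delta and lambda hold, so epsilon follows (R13).
sigma and epsilon hold, so beta follows (R17).
beta and xi hold, so omega follows (R12).
omega holds, so eta follows (R15).
zeta would need epsilon and kappa (R5), but kappa is never established. psi would need alpha and xi (R9), but alpha is never established. theta would need omega and alpha (R4), but alpha is never established.

eta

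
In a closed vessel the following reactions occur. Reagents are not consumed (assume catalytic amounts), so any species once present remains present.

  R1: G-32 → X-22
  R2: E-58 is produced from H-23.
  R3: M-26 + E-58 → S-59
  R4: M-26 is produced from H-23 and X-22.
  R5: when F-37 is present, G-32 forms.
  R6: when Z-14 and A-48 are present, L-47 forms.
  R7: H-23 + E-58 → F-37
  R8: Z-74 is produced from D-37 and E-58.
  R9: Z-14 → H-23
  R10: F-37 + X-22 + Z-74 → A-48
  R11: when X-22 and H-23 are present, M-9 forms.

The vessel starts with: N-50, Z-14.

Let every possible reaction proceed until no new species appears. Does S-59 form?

Yes

Z-14 present → H-23 forms (R9).
H-23 present → E-58 forms (R2).
H-23 and E-58 present → F-37 forms (R7).
F-37 present → G-32 forms (R5).
G-32 present → X-22 forms (R1).
H-23 and X-22 present → M-26 forms (R4).
M-26 and E-58 present → S-59 forms (R3).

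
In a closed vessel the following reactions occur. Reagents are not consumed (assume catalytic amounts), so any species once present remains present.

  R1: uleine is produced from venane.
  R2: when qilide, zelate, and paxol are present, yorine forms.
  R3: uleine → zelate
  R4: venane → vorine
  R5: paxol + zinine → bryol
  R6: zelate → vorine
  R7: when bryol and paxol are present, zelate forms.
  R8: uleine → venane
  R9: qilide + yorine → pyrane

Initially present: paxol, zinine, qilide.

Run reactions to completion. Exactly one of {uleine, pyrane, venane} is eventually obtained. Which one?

paxol and zinine present → bryol forms (R5).
bryol and paxol present → zelate forms (R7).
qilide, zelate, and paxol present → yorine forms (R2).
qilide and yorine present → pyrane forms (R9).
venane would need uleine (R8), but uleine never forms. uleine would need venane (R1), but venane never forms.

pyrane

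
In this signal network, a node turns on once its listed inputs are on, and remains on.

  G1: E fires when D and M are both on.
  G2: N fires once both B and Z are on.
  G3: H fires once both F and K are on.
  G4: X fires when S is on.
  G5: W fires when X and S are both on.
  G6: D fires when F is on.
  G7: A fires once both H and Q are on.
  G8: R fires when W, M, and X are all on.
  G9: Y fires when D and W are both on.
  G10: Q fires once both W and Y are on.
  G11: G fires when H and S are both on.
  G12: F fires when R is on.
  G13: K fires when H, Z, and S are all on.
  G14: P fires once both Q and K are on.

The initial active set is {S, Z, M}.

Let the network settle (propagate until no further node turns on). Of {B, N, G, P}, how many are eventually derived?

0

No rule produces B, and it is not given.
N would need B and Z (G2), but B never turns on.
G would need H and S (G11), but H never turns on.
P would need Q and K (G14), but K never turns on.
None of the 4 are reached.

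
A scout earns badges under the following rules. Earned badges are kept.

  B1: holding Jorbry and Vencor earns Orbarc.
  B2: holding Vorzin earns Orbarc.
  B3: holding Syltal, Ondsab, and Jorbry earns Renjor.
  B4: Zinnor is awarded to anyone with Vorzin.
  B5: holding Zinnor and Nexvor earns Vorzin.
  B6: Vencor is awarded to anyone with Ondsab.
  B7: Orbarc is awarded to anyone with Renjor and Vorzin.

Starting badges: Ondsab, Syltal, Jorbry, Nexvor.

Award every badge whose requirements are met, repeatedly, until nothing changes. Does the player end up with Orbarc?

With Ondsab, Vencor is earned (B6).
With Jorbry and Vencor, Orbarc is earned (B1).

Yes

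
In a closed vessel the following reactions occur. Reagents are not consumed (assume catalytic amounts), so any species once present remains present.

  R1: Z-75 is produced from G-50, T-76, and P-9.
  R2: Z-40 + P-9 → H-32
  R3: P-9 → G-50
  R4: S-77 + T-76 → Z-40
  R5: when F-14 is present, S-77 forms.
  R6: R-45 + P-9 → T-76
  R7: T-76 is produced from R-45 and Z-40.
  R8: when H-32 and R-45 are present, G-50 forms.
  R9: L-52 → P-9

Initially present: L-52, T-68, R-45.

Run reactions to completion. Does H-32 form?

H-32 would need Z-40 and P-9 (R2), but Z-40 never forms.

No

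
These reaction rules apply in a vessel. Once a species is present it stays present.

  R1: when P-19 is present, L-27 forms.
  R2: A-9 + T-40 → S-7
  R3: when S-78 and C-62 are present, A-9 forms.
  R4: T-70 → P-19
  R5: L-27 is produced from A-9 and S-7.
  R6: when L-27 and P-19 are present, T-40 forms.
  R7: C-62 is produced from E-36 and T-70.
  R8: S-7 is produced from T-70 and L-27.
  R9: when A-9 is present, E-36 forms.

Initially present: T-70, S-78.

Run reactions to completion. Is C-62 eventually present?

No

C-62 would need E-36 and T-70 (R7), but E-36 never forms.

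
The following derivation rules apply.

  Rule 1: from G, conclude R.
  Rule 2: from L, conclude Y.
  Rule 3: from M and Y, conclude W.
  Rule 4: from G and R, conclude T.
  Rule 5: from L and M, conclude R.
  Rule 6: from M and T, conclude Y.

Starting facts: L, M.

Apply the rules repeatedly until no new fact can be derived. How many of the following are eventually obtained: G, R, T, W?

From L and M, Rule 5 gives R.
From L, Rule 2 gives Y.
M and Y hold, so W follows (Rule 3).
No rule produces G, and it is not given.
R: reached.
T would need G and R (Rule 4), but G is never established.
W: reached.
Reached: R and W — 2 of the 4.

2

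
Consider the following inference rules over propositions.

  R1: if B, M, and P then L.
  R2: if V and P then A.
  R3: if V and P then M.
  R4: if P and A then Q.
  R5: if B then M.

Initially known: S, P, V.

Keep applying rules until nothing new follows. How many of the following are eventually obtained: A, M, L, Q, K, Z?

3

V and P hold, so A follows (R2).
From V and P, R3 gives M.
From P and A, R4 gives Q.
A: reached.
M: reached.
L would need B, M, and P (R1), but B is never established.
Q: reached.
No rule produces K, and it is not given.
No rule produces Z, and it is not given.
Reached: A, M, and Q — 3 of the 6.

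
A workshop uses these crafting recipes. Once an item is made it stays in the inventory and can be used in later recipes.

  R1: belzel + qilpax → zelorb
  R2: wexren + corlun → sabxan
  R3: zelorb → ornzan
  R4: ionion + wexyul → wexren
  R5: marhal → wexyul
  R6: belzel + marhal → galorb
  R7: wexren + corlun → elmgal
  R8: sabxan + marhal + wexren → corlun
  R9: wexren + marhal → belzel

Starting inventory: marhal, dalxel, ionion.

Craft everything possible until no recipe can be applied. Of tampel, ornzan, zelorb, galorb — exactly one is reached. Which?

galorb

Using R5, marhal makes wexyul.
Using R4, ionion and wexyul make wexren.
wexren + marhal → belzel (R9).
Using R6, belzel and marhal make galorb.
ornzan would need zelorb (R3), but zelorb is never obtained. No rule produces tampel, and it is not given. zelorb would need belzel and qilpax (R1), but qilpax is never obtained.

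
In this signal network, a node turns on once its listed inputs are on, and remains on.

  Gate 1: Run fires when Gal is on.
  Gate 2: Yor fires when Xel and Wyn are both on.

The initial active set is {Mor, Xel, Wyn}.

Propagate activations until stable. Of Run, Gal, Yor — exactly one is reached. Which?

Yor

Gate 2: Xel and Wyn on → Yor on.
Run would need Gal (Gate 1), but Gal never turns on. No rule produces Gal, and it is not given.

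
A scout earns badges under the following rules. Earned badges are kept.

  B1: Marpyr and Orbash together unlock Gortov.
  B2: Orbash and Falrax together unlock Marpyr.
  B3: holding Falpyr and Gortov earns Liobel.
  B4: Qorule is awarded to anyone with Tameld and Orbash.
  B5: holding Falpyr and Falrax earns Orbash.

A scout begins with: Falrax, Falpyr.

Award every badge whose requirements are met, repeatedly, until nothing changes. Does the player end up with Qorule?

No

Qorule would need Tameld and Orbash (B4), but Tameld is never earned.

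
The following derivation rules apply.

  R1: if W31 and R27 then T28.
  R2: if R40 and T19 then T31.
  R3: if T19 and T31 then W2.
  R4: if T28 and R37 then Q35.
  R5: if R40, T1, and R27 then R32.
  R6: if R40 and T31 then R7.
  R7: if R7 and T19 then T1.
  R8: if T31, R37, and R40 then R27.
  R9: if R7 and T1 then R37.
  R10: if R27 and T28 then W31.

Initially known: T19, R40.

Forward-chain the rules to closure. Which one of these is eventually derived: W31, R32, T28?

R32

R40 and T19 hold, so T31 follows (R2).
R40 and T31 hold, so R7 follows (R6).
From R7 and T19, R7 gives T1.
From R7 and T1, R9 gives R37.
T31, R37, and R40 hold, so R27 follows (R8).
From R40, T1, and R27, R5 gives R32.
W31 would need R27 and T28 (R10), but T28 is never established. T28 would need W31 and R27 (R1), but W31 is never established.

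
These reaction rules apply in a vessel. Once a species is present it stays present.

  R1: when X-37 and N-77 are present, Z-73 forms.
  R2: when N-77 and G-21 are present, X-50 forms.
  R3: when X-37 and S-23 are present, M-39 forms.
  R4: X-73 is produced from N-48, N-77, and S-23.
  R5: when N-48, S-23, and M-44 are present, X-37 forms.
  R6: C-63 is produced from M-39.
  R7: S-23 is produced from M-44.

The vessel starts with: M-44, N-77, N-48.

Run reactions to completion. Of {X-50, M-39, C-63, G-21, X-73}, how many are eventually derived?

M-44 present → S-23 forms (R7).
N-48, N-77, and S-23 present → X-73 forms (R4).
N-48, S-23, and M-44 present → X-37 forms (R5).
X-37 and S-23 present → M-39 forms (R3).
M-39 present → C-63 forms (R6).
X-50 would need N-77 and G-21 (R2), but G-21 never forms.
M-39: reached.
C-63: reached.
No rule produces G-21, and it is not given.
X-73: reached.
Reached: M-39, C-63, and X-73 — 3 of the 5.

3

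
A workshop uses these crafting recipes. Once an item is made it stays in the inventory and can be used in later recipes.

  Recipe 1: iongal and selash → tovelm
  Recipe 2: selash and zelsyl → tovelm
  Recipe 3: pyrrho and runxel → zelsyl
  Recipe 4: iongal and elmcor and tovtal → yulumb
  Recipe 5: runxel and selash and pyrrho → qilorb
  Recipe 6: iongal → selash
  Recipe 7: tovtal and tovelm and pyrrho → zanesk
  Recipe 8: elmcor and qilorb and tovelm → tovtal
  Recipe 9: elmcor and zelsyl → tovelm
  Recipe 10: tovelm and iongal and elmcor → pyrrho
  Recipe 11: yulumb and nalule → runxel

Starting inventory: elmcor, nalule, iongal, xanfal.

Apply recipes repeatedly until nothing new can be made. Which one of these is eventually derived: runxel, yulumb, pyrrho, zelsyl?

Using Recipe 6, iongal makes selash.
Using Recipe 1, iongal and selash make tovelm.
Using Recipe 10, tovelm, iongal, and elmcor make pyrrho.
yulumb would need iongal, elmcor, and tovtal (Recipe 4), but tovtal is never obtained. zelsyl would need pyrrho and runxel (Recipe 3), but runxel is never obtained. runxel would need yulumb and nalule (Recipe 11), but yulumb is never obtained.

pyrrho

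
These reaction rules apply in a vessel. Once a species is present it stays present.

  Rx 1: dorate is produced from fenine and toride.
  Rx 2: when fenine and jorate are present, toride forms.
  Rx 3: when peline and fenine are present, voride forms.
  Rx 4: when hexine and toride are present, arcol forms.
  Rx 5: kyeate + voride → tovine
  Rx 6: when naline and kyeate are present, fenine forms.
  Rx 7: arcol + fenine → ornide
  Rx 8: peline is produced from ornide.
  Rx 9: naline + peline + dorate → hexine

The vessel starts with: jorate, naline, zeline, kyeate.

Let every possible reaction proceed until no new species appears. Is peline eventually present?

peline would need ornide (Rx 8), but ornide never forms.

No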